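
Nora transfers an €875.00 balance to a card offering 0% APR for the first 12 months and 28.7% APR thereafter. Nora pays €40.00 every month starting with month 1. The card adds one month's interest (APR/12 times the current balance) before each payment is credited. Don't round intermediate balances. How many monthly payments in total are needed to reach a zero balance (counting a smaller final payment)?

Promo months 1–12 at r₀ = 0%/12 = 0; months 13+ at r₁ = 28.7%/12 = 0.0239167.
After month 12 (no interest yet): B = €875.00 − 12·€40.00 = €395.00.
Then at r₁ with €40.00/mo: n₂ = −ln(1 − r₁·B/P)/ln(1+r₁) ≈ 11.40 → 12 more payments.

24 payments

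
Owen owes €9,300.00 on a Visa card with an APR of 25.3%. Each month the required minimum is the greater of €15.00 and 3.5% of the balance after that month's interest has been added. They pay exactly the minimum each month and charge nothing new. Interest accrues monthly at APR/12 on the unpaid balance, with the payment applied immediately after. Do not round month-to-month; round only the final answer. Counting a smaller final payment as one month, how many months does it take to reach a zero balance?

253 months

Monthly rate r = 25.3%/12 = 2.10833% = 0.0210833.
While 3.5% of the post-interest balance exceeds €15.00, each month B ← (B·(1+r))·(1 − 0.035), i.e. B shrinks by the factor (1+r)·0.965 = 0.98535.
This holds for months 1–210. Entering month 211 the balance is €418.86; 3.5% of the post-interest balance is now below €15.00, so the flat €15.00 minimum applies from here.
From month 211 a fixed €15.00 at rate r clears €418.86 in 43 more payments. Total: 210 + 43 = 253 months.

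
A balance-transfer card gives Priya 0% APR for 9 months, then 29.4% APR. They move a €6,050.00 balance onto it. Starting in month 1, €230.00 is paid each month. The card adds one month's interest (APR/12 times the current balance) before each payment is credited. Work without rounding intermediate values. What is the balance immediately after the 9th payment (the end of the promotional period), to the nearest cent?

Promo months 1–9 at r₀ = 0%/12 = 0; months 10+ at r₁ = 29.4%/12 = 0.0245.
After month 9 (no interest yet): B = €6,050.00 − 9·€230.00 = €3,980.00.

€3,980.00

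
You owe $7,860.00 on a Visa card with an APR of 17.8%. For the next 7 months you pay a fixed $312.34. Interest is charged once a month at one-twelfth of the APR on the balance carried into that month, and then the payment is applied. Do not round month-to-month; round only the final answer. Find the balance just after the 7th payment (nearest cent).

Monthly rate r = 17.8%/12 = 1.48333% = 0.0148333.
Each month: B ← B·(1+r) − $312.34.
Month 1: interest $116.59; balance after payment $7,664.25.
Month 2: interest $113.69; balance after payment $7,465.60.
Month 3: interest $110.74; balance after payment $7,264.00.
Month 4: interest $107.75; balance after payment $7,059.41.
Month 5: interest $104.71; balance after payment $6,851.78.
Month 6: interest $101.63; balance after payment $6,641.07.
Month 7: interest $98.51; balance after payment $6,427.24.

$6,427.24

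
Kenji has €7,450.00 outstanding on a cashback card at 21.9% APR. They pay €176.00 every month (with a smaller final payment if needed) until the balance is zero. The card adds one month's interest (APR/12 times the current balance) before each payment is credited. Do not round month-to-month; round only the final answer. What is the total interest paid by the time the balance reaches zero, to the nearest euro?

€6,959

Monthly rate r = 21.9%/12 = 1.825% = 0.01825.
Payoff takes n = ⌈−ln(1 − rB₀/P)/ln(1+r)⌉ = ⌈81.871⌉ = 82 payments; the last is €153.40.
Total paid = 81·€176.00 + €153.40 = €14,409.40.
Total interest = total paid − principal = €14,409.40 − €7,450.00 = €6,959.40.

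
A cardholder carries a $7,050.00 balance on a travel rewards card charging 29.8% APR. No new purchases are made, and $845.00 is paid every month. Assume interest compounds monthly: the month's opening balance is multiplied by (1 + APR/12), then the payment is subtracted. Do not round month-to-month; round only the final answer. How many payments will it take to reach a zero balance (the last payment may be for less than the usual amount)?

10 payments

Monthly rate r = 29.8%/12 = 2.48333% = 0.0248333.
Recurrence: B ← B·(1+r) − $845.00.
Month 1: interest $175.07; balance after payment $6,380.07.
Month 2: interest $158.44; balance after payment $5,693.51.
Closed form: n = −ln(1 − rB₀/P)/ln(1+r) = −ln(0.79281)/ln(1.02483) ≈ 9.465, so the balance reaches zero during payment 10.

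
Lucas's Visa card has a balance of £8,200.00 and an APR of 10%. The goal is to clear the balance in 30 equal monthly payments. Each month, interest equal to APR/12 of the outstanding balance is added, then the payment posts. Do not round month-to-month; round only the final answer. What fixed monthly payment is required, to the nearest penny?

£310.05

Monthly rate r = 10%/12 = 0.833333% = 0.00833333.
Level-payment amortization: P = B₀·r / (1 − (1+r)^(−n)) = 8200.00·0.00833333 / (1 − 1.00833^(−30)).
Denominator 1 − (1+r)^(−30) = 0.220392027.
P = 68.3333 / 0.220392027 ≈ 310.05.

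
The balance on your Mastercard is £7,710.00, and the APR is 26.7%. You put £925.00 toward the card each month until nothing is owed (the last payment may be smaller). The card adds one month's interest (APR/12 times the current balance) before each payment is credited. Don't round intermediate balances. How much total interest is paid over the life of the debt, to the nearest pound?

Monthly rate r = 26.7%/12 = 2.225% = 0.02225.
Payoff takes n = ⌈−ln(1 − rB₀/P)/ln(1+r)⌉ = ⌈9.321⌉ = 10 payments; the last is £299.53.
Total paid = 9·£925.00 + £299.53 = £8,624.53.
Total interest = total paid − principal = £8,624.53 − £7,710.00 = £914.53.

£915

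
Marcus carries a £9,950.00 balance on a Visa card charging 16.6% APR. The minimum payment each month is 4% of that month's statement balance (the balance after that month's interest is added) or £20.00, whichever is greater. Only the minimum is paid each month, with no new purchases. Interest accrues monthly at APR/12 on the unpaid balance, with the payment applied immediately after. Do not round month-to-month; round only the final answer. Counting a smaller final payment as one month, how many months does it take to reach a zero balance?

142 months

Monthly rate r = 16.6%/12 = 1.38333% = 0.0138333.
While 4% of the post-interest balance exceeds £20.00, each month B ← (B·(1+r))·(1 − 0.04), i.e. B shrinks by the factor (1+r)·0.96 = 0.97328.
This holds for months 1–111. Entering month 112 the balance is £492.29; 4% of the post-interest balance is now below £20.00, so the flat £20.00 minimum applies from here.
From month 112 a fixed £20.00 at rate r clears £492.29 in 31 more payments. Total: 111 + 31 = 142 months.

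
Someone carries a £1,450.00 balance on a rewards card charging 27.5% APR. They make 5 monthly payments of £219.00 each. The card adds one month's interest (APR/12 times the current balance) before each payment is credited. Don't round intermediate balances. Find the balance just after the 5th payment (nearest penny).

£477.59

Monthly rate r = 27.5%/12 = 2.29167% = 0.0229167.
Each month: B ← B·(1+r) − £219.00.
Month 1: interest £33.23; balance after payment £1,264.23.
Month 2: interest £28.97; balance after payment £1,074.20.
Month 3: interest £24.62; balance after payment £879.82.
Month 4: interest £20.16; balance after payment £680.98.
Month 5: interest £15.61; balance after payment £477.59.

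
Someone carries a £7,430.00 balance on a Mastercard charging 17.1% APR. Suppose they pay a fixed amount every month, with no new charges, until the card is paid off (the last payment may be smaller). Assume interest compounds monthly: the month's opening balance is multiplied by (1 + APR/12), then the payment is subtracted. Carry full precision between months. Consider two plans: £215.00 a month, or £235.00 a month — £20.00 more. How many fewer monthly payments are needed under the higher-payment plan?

5 fewer payments

Monthly rate r = 17.1%/12 = 1.425% = 0.01425.
At £215.00/mo: n = ⌈−ln(1 − rB₀/P)/ln(1+r)⌉ = 48 payments (last £199.82); total interest = total paid − £7,430.00 = £2,874.82.
At £235.00/mo: 43 payments (last £75.90); total interest £2,515.90.
Payments saved = 48 − 43 = 5.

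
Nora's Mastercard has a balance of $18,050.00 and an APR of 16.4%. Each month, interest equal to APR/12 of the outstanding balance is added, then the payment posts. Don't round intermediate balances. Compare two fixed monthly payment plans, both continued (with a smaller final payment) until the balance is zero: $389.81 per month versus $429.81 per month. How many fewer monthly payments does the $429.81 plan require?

Monthly rate r = 16.4%/12 = 1.36667% = 0.0136667.
At $389.81/mo: n = ⌈−ln(1 − rB₀/P)/ln(1+r)⌉ = 74 payments (last $316.83); total interest = total paid − $18,050.00 = $10,722.96.
At $429.81/mo: 63 payments (last $366.71); total interest $8,964.93.
Payments saved = 74 − 63 = 11.

11 fewer payments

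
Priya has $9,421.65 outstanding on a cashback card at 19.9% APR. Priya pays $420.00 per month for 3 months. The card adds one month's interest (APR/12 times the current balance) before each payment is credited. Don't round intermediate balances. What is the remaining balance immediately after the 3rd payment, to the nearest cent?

$8,617.18

Monthly rate r = 19.9%/12 = 1.65833% = 0.0165833.
Each month: B ← B·(1+r) − $420.00.
Month 1: interest $156.24; balance after payment $9,157.89.
Month 2: interest $151.87; balance after payment $8,889.76.
Month 3: interest $147.42; balance after payment $8,617.18.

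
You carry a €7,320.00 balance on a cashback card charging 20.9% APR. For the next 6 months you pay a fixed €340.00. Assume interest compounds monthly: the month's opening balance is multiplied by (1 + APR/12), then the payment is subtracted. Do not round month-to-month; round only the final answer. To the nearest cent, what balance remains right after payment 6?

€5,988.12

Monthly rate r = 20.9%/12 = 1.74167% = 0.0174167.
Each month: B ← B·(1+r) − €340.00.
Month 1: interest €127.49; balance after payment €7,107.49.
Month 2: interest €123.79; balance after payment €6,891.28.
Month 3: interest €120.02; balance after payment €6,671.30.
Month 4: interest €116.19; balance after payment €6,447.49.
Month 5: interest €112.29; balance after payment €6,219.79.
Month 6: interest €108.33; balance after payment €5,988.12.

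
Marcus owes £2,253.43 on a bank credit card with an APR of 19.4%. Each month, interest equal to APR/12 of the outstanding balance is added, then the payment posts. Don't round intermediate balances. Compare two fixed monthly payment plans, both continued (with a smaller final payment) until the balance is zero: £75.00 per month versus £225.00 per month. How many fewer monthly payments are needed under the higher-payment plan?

30 fewer payments

Monthly rate r = 19.4%/12 = 1.61667% = 0.0161667.
At £75.00/mo: n = ⌈−ln(1 − rB₀/P)/ln(1+r)⌉ = 42 payments (last £35.19); total interest = total paid − £2,253.43 = £856.76.
At £225.00/mo: 12 payments (last £3.14); total interest £224.71.
Payments saved = 42 − 12 = 30.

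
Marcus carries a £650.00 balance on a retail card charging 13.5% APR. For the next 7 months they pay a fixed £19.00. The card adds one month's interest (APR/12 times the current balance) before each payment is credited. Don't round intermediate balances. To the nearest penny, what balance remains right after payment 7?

Monthly rate r = 13.5%/12 = 1.125% = 0.01125.
Each month: B ← B·(1+r) − £19.00.
Month 1: interest £7.31; balance after payment £638.31.
Month 2: interest £7.18; balance after payment £626.49.
Month 3: interest £7.05; balance after payment £614.54.
Month 4: interest £6.91; balance after payment £602.46.
Month 5: interest £6.78; balance after payment £590.23.
Month 6: interest £6.64; balance after payment £577.87.
Month 7: interest £6.50; balance after payment £565.37.

£565.37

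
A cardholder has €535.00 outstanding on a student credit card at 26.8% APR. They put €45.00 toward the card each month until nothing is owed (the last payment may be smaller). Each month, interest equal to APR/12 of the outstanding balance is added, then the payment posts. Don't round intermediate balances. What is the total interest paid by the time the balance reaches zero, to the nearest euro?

€94

Monthly rate r = 26.8%/12 = 2.23333% = 0.0223333.
Payoff takes n = ⌈−ln(1 − rB₀/P)/ln(1+r)⌉ = ⌈13.971⌉ = 14 payments; the last is €43.72.
Total paid = 13·€45.00 + €43.72 = €628.72.
Total interest = total paid − principal = €628.72 − €535.00 = €93.72.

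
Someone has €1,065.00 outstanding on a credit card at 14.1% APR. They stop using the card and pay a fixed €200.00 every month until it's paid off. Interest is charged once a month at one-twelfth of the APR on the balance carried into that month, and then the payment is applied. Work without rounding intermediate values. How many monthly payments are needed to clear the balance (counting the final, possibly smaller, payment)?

Monthly rate r = 14.1%/12 = 1.175% = 0.01175.
Recurrence: B ← B·(1+r) − €200.00.
Month 1: interest €12.51; balance after payment €877.51.
Month 2: interest €10.31; balance after payment €687.82.
Month 3: interest €8.08; balance after payment €495.91.
Month 4: interest €5.83; balance after payment €301.73.
Month 5: interest €3.55; balance after payment €105.28.
Month 6: interest €1.24; balance after payment €0.00.

6 months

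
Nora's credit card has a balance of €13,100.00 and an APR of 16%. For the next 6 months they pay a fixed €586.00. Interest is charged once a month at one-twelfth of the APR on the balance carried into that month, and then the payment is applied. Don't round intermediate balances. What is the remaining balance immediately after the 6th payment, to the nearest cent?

€10,548.26

Monthly rate r = 16%/12 = 1.33333% = 0.0133333.
Each month: B ← B·(1+r) − €586.00.
Month 1: interest €174.67; balance after payment €12,688.67.
Month 2: interest €169.18; balance after payment €12,271.85.
Month 3: interest €163.62; balance after payment €11,849.47.
Month 4: interest €157.99; balance after payment €11,421.47.
Month 5: interest €152.29; balance after payment €10,987.75.
Month 6: interest €146.50; balance after payment €10,548.26.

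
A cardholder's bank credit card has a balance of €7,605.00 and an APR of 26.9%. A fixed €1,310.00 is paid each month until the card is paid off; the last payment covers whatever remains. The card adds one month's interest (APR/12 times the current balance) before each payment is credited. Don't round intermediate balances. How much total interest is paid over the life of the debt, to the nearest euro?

€636

Monthly rate r = 26.9%/12 = 2.24167% = 0.0224167.
Payoff takes n = ⌈−ln(1 − rB₀/P)/ln(1+r)⌉ = ⌈6.289⌉ = 7 payments; the last is €381.42.
Total paid = 6·€1,310.00 + €381.42 = €8,241.42.
Total interest = total paid − principal = €8,241.42 − €7,605.00 = €636.42.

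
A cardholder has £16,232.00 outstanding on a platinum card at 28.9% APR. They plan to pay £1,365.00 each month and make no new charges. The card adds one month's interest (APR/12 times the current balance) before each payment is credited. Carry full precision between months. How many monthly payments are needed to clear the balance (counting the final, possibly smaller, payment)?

Monthly rate r = 28.9%/12 = 2.40833% = 0.0240833.
Recurrence: B ← B·(1+r) − £1,365.00.
Month 1: interest £390.92; balance after payment £15,257.92.
Month 2: interest £367.46; balance after payment £14,260.38.
Closed form: n = −ln(1 − rB₀/P)/ln(1+r) = −ln(0.71361)/ln(1.02408) ≈ 14.178, so the balance reaches zero during payment 15.

15 payments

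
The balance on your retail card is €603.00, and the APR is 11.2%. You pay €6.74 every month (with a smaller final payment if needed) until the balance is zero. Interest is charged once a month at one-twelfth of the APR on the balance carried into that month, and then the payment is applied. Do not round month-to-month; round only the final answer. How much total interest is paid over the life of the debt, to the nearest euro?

€704

Monthly rate r = 11.2%/12 = 0.933333% = 0.00933333.
Payoff takes n = ⌈−ln(1 − rB₀/P)/ln(1+r)⌉ = ⌈193.960⌉ = 194 payments; the last is €6.47.
Total paid = 193·€6.74 + €6.47 = €1,307.29.
Total interest = total paid − principal = €1,307.29 − €603.00 = €704.29.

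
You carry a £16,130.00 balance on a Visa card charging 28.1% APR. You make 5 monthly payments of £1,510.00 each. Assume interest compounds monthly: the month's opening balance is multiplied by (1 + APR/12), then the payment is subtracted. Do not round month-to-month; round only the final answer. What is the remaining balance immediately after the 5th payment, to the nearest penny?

£10,197.13

Monthly rate r = 28.1%/12 = 2.34167% = 0.0234167.
Each month: B ← B·(1+r) − £1,510.00.
Month 1: interest £377.71; balance after payment £14,997.71.
Month 2: interest £351.20; balance after payment £13,838.91.
Month 3: interest £324.06; balance after payment £12,652.97.
Month 4: interest £296.29; balance after payment £11,439.26.
Month 5: interest £267.87; balance after payment £10,197.13.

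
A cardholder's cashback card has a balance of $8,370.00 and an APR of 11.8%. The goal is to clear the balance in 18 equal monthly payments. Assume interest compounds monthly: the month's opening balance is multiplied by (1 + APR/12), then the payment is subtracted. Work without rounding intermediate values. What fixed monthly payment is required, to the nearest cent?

$509.64

Monthly rate r = 11.8%/12 = 0.983333% = 0.00983333.
Level-payment amortization: P = B₀·r / (1 − (1+r)^(−n)) = 8370.00·0.00983333 / (1 − 1.00983^(−18)).
Denominator 1 − (1+r)^(−18) = 0.161495569.
P = 82.305 / 0.161495569 ≈ 509.64.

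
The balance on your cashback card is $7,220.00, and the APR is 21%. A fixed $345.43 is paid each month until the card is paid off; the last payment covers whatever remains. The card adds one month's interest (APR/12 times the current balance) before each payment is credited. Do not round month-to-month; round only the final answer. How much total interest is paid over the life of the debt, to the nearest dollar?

$1,847

Monthly rate r = 21%/12 = 1.75% = 0.0175.
Payoff takes n = ⌈−ln(1 − rB₀/P)/ln(1+r)⌉ = ⌈26.247⌉ = 27 payments; the last is $85.95.
Total paid = 26·$345.43 + $85.95 = $9,067.13.
Total interest = total paid − principal = $9,067.13 − $7,220.00 = $1,847.13.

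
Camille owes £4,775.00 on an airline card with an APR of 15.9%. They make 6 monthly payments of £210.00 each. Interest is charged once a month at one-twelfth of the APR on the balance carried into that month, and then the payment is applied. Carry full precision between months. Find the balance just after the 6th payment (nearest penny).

£3,864.93

Monthly rate r = 15.9%/12 = 1.325% = 0.01325.
Each month: B ← B·(1+r) − £210.00.
Month 1: interest £63.27; balance after payment £4,628.27.
Month 2: interest £61.32; balance after payment £4,479.59.
Month 3: interest £59.35; balance after payment £4,328.95.
Month 4: interest £57.36; balance after payment £4,176.31.
Month 5: interest £55.34; balance after payment £4,021.64.
Month 6: interest £53.29; balance after payment £3,864.93.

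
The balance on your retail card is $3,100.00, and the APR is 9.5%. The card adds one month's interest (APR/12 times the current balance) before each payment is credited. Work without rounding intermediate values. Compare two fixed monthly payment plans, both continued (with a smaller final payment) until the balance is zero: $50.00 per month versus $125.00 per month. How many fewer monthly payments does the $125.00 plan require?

58 fewer payments

Monthly rate r = 9.5%/12 = 0.791667% = 0.00791667.
At $50.00/mo: n = ⌈−ln(1 − rB₀/P)/ln(1+r)⌉ = 86 payments (last $29.93); total interest = total paid − $3,100.00 = $1,179.93.
At $125.00/mo: 28 payments (last $89.86); total interest $364.86.
Payments saved = 86 − 28 = 58.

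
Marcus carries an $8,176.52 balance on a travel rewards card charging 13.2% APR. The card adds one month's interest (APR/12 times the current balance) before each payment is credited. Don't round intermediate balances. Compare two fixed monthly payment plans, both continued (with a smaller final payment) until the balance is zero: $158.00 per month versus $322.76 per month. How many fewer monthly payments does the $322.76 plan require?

47 fewer payments

Monthly rate r = 13.2%/12 = 1.1% = 0.011.
At $158.00/mo: n = ⌈−ln(1 − rB₀/P)/ln(1+r)⌉ = 77 payments (last $155.92); total interest = total paid − $8,176.52 = $3,987.40.
At $322.76/mo: 30 payments (last $277.32); total interest $1,460.84.
Payments saved = 77 − 30 = 47.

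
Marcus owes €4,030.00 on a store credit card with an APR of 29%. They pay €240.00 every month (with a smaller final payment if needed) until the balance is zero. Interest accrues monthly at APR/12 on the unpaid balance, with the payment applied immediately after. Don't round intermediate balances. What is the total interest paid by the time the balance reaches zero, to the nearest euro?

Monthly rate r = 29%/12 = 2.41667% = 0.0241667.
Payoff takes n = ⌈−ln(1 − rB₀/P)/ln(1+r)⌉ = ⌈21.799⌉ = 22 payments; the last is €192.15.
Total paid = 21·€240.00 + €192.15 = €5,232.15.
Total interest = total paid − principal = €5,232.15 − €4,030.00 = €1,202.15.

€1,202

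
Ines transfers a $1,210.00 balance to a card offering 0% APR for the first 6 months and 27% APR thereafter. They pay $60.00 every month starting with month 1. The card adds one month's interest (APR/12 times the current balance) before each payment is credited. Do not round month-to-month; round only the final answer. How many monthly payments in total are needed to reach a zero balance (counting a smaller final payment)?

24 months

Promo months 1–6 at r₀ = 0%/12 = 0; months 7+ at r₁ = 27%/12 = 0.0225.
After month 6 (no interest yet): B = $1,210.00 − 6·$60.00 = $850.00.
Then at r₁ with $60.00/mo: n₂ = −ln(1 − r₁·B/P)/ln(1+r₁) ≈ 17.25 → 18 more payments.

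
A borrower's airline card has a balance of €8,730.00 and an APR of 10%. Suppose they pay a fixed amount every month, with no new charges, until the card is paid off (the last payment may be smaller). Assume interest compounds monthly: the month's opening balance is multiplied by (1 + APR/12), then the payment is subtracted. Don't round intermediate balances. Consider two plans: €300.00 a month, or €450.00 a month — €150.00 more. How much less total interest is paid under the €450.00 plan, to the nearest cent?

€477.95

Monthly rate r = 10%/12 = 0.833333% = 0.00833333.
At €300.00/mo: n = ⌈−ln(1 − rB₀/P)/ln(1+r)⌉ = 34 payments (last €140.25); total interest = total paid − €8,730.00 = €1,310.25.
At €450.00/mo: 22 payments (last €112.30); total interest €832.30.
Interest saved = €1,310.25 − €832.30 = €477.95.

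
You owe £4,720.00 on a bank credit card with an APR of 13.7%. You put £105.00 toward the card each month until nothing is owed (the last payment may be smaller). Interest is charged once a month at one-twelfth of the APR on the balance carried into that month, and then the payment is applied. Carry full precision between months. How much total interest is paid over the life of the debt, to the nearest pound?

£1,939

Monthly rate r = 13.7%/12 = 1.14167% = 0.0114167.
Payoff takes n = ⌈−ln(1 − rB₀/P)/ln(1+r)⌉ = ⌈63.418⌉ = 64 payments; the last is £43.98.
Total paid = 63·£105.00 + £43.98 = £6,658.98.
Total interest = total paid − principal = £6,658.98 − £4,720.00 = £1,938.98.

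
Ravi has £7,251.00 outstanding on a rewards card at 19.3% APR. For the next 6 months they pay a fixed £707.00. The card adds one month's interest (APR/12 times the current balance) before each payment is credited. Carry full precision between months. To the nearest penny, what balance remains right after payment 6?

Monthly rate r = 19.3%/12 = 1.60833% = 0.0160833.
Each month: B ← B·(1+r) − £707.00.
Month 1: interest £116.62; balance after payment £6,660.62.
Month 2: interest £107.12; balance after payment £6,060.75.
Month 3: interest £97.48; balance after payment £5,451.22.
Month 4: interest £87.67; balance after payment £4,831.90.
Month 5: interest £77.71; balance after payment £4,202.61.
Month 6: interest £67.59; balance after payment £3,563.20.

£3,563.20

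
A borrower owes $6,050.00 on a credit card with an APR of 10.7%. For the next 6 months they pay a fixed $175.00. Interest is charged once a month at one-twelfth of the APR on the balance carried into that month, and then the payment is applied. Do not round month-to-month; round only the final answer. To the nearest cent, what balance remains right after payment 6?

$5,307.29

Monthly rate r = 10.7%/12 = 0.891667% = 0.00891667.
Each month: B ← B·(1+r) − $175.00.
Month 1: interest $53.95; balance after payment $5,928.95.
Month 2: interest $52.87; balance after payment $5,806.81.
Month 3: interest $51.78; balance after payment $5,683.59.
Month 4: interest $50.68; balance after payment $5,559.27.
Month 5: interest $49.57; balance after payment $5,433.84.
Month 6: interest $48.45; balance after payment $5,307.29.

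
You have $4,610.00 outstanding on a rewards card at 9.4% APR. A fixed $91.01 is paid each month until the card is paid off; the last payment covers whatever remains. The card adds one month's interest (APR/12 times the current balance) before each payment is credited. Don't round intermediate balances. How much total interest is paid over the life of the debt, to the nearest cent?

Monthly rate r = 9.4%/12 = 0.783333% = 0.00783333.
Payoff takes n = ⌈−ln(1 − rB₀/P)/ln(1+r)⌉ = ⌈64.783⌉ = 65 payments; the last is $71.28.
Total paid = 64·$91.01 + $71.28 = $5,895.92.
Total interest = total paid − principal = $5,895.92 − $4,610.00 = $1,285.92.

$1,285.92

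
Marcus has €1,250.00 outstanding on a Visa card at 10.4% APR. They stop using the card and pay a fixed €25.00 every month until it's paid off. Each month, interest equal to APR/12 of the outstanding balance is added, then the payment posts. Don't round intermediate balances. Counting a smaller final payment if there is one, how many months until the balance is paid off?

66 payments

Monthly rate r = 10.4%/12 = 0.866667% = 0.00866667.
Recurrence: B ← B·(1+r) − €25.00.
Month 1: interest €10.83; balance after payment €1,235.83.
Month 2: interest €10.71; balance after payment €1,221.54.
Closed form: n = −ln(1 − rB₀/P)/ln(1+r) = −ln(0.56667)/ln(1.00867) ≈ 65.820, so the balance reaches zero during payment 66.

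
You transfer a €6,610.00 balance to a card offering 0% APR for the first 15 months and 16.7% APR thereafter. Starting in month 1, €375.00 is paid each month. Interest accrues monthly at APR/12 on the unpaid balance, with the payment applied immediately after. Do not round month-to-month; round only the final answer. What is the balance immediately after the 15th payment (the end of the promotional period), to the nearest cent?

€985.00

Promo months 1–15 at r₀ = 0%/12 = 0; months 16+ at r₁ = 16.7%/12 = 0.0139167.
After month 15 (no interest yet): B = €6,610.00 − 15·€375.00 = €985.00.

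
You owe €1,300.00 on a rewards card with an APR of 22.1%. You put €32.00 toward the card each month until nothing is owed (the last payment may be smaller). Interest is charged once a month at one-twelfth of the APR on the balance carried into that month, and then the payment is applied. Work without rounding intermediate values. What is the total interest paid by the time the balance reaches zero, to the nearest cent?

Monthly rate r = 22.1%/12 = 1.84167% = 0.0184167.
Payoff takes n = ⌈−ln(1 − rB₀/P)/ln(1+r)⌉ = ⌈75.567⌉ = 76 payments; the last is €18.21.
Total paid = 75·€32.00 + €18.21 = €2,418.21.
Total interest = total paid − principal = €2,418.21 − €1,300.00 = €1,118.21.

€1,118.21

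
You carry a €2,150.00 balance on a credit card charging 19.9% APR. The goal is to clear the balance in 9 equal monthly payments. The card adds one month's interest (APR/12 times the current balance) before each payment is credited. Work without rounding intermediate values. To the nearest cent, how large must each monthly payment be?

€259.13

Monthly rate r = 19.9%/12 = 1.65833% = 0.0165833.
Level-payment amortization: P = B₀·r / (1 − (1+r)^(−n)) = 2150.00·0.0165833 / (1 − 1.01658^(−9)).
Denominator 1 − (1+r)^(−9) = 0.137591293.
P = 35.6542 / 0.137591293 ≈ 259.13.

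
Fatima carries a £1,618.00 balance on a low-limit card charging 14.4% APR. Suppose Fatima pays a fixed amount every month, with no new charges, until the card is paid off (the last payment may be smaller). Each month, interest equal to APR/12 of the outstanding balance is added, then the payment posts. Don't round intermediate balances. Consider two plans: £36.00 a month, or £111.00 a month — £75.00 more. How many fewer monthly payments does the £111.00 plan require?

Monthly rate r = 14.4%/12 = 1.2% = 0.012.
At £36.00/mo: n = ⌈−ln(1 − rB₀/P)/ln(1+r)⌉ = 65 payments (last £35.17); total interest = total paid − £1,618.00 = £721.17.
At £111.00/mo: 17 payments (last £13.25); total interest £171.25.
Payments saved = 65 − 17 = 48.

48 fewer payments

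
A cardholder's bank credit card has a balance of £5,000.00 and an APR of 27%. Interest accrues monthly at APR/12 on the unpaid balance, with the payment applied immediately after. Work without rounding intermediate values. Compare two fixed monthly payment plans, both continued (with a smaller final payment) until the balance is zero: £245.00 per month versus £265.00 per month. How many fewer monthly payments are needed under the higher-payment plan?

3 fewer payments

Monthly rate r = 27%/12 = 2.25% = 0.0225.
At £245.00/mo: n = ⌈−ln(1 − rB₀/P)/ln(1+r)⌉ = 28 payments (last £153.79); total interest = total paid − £5,000.00 = £1,768.79.
At £265.00/mo: 25 payments (last £221.34); total interest £1,581.34.
Payments saved = 28 − 25 = 3.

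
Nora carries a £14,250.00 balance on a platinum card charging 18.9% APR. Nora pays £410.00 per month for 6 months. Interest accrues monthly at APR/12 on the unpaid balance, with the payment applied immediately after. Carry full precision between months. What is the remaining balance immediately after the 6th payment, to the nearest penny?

Monthly rate r = 18.9%/12 = 1.575% = 0.01575.
Each month: B ← B·(1+r) − £410.00.
Month 1: interest £224.44; balance after payment £14,064.44.
Month 2: interest £221.51; balance after payment £13,875.95.
Month 3: interest £218.55; balance after payment £13,684.50.
Month 4: interest £215.53; balance after payment £13,490.03.
Month 5: interest £212.47; balance after payment £13,292.50.
Month 6: interest £209.36; balance after payment £13,091.85.

£13,091.85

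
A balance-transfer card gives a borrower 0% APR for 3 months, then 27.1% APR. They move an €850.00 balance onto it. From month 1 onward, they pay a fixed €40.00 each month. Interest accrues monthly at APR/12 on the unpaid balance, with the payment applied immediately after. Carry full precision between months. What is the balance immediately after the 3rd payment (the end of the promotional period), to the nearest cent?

€730.00

Promo months 1–3 at r₀ = 0%/12 = 0; months 4+ at r₁ = 27.1%/12 = 0.0225833.
After month 3 (no interest yet): B = €850.00 − 3·€40.00 = €730.00.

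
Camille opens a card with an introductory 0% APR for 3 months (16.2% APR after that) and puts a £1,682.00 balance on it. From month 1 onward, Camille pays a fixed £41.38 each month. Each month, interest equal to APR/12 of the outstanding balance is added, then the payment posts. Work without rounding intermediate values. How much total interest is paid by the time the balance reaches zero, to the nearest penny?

£632.39

Promo months 1–3 at r₀ = 0%/12 = 0; months 4+ at r₁ = 16.2%/12 = 0.0135.
After month 3 (no interest yet): B = £1,682.00 − 3·£41.38 = £1,557.86.
Then at r₁ with £41.38/mo: n₂ = −ln(1 − r₁·B/P)/ln(1+r₁) ≈ 52.93 → 53 more payments.
Total paid = 55·£41.38 + £38.49 = £2,314.39; interest = £2,314.39 − £1,682.00 = £632.39.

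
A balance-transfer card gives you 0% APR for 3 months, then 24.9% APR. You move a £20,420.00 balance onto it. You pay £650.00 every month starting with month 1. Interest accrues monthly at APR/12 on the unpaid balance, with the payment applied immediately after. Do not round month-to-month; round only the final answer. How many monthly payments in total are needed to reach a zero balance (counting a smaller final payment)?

Promo months 1–3 at r₀ = 0%/12 = 0; months 4+ at r₁ = 24.9%/12 = 0.02075.
After month 3 (no interest yet): B = £20,420.00 − 3·£650.00 = £18,470.00.
Then at r₁ with £650.00/mo: n₂ = −ln(1 − r₁·B/P)/ln(1+r₁) ≈ 43.37 → 44 more payments.

47 months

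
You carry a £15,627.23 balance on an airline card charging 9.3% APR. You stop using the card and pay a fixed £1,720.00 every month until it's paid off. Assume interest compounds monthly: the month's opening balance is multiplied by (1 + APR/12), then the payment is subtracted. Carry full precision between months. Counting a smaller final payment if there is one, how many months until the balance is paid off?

Monthly rate r = 9.3%/12 = 0.775% = 0.00775.
Recurrence: B ← B·(1+r) − £1,720.00.
Month 1: interest £121.11; balance after payment £14,028.34.
Month 2: interest £108.72; balance after payment £12,417.06.
Closed form: n = −ln(1 − rB₀/P)/ln(1+r) = −ln(0.92959)/ln(1.00775) ≈ 9.458, so the balance reaches zero during payment 10.

10 payments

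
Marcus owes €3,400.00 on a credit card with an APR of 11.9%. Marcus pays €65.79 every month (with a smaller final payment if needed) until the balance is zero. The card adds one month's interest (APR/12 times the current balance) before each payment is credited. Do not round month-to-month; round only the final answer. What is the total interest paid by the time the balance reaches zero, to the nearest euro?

Monthly rate r = 11.9%/12 = 0.991667% = 0.00991667.
Payoff takes n = ⌈−ln(1 − rB₀/P)/ln(1+r)⌉ = ⌈72.807⌉ = 73 payments; the last is €53.12.
Total paid = 72·€65.79 + €53.12 = €4,790.00.
Total interest = total paid − principal = €4,790.00 − €3,400.00 = €1,390.00.

€1,390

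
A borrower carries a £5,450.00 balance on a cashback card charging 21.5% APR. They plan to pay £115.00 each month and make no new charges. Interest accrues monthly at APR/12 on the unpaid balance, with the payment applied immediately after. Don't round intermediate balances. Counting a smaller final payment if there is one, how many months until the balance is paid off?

Monthly rate r = 21.5%/12 = 1.79167% = 0.0179167.
Recurrence: B ← B·(1+r) − £115.00.
Month 1: interest £97.65; balance after payment £5,432.65.
Month 2: interest £97.33; balance after payment £5,414.98.
Closed form: n = −ln(1 − rB₀/P)/ln(1+r) = −ln(0.15091)/ln(1.01792) ≈ 106.492, so the balance reaches zero during payment 107.

107 payments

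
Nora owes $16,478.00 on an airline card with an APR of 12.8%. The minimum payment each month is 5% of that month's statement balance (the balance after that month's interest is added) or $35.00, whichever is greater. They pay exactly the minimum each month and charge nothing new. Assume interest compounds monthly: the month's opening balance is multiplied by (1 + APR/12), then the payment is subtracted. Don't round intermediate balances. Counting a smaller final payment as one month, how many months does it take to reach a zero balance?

Monthly rate r = 12.8%/12 = 1.06667% = 0.0106667.
While 5% of the post-interest balance exceeds $35.00, each month B ← (B·(1+r))·(1 − 0.05), i.e. B shrinks by the factor (1+r)·0.95 = 0.96013.
This holds for months 1–78. Entering month 79 the balance is $689.87; 5% of the post-interest balance is now below $35.00, so the flat $35.00 minimum applies from here.
From month 79 a fixed $35.00 at rate r clears $689.87 in 23 more payments. Total: 78 + 23 = 101 months.

101 months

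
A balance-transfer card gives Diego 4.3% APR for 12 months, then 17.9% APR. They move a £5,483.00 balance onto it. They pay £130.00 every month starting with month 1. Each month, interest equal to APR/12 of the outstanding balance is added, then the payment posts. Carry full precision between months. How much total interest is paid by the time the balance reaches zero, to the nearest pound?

Promo months 1–12 at r₀ = 4.3%/12 = 0.00358333; months 13+ at r₁ = 17.9%/12 = 0.0149167.
After month 12: iterate B ← B·(1+r₀) − £130.00 for 12 months → £4,132.36.
Then at r₁ with £130.00/mo: n₂ = −ln(1 − r₁·B/P)/ln(1+r₁) ≈ 43.41 → 44 more payments.
Total paid = 55·£130.00 + £53.63 = £7,203.63; interest = £7,203.63 − £5,483.00 = £1,720.63.

£1,721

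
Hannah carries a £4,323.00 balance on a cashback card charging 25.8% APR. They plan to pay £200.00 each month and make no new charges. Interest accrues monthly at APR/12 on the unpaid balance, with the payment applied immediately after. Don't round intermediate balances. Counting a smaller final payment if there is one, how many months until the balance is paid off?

Monthly rate r = 25.8%/12 = 2.15% = 0.0215.
Recurrence: B ← B·(1+r) − £200.00.
Month 1: interest £92.94; balance after payment £4,215.94.
Month 2: interest £90.64; balance after payment £4,106.59.
Closed form: n = −ln(1 − rB₀/P)/ln(1+r) = −ln(0.53528)/ln(1.0215) ≈ 29.380, so the balance reaches zero during payment 30.

30 months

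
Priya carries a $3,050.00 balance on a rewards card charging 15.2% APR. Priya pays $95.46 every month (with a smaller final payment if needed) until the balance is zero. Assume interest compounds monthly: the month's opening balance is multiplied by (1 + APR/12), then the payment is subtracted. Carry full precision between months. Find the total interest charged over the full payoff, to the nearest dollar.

$884

Monthly rate r = 15.2%/12 = 1.26667% = 0.0126667.
Payoff takes n = ⌈−ln(1 − rB₀/P)/ln(1+r)⌉ = ⌈41.209⌉ = 42 payments; the last is $20.04.
Total paid = 41·$95.46 + $20.04 = $3,933.90.
Total interest = total paid − principal = $3,933.90 − $3,050.00 = $883.90.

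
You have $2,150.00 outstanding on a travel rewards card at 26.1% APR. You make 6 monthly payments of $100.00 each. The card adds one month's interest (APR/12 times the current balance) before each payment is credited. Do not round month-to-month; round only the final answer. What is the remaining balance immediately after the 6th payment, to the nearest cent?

$1,812.69

Monthly rate r = 26.1%/12 = 2.175% = 0.02175.
Each month: B ← B·(1+r) − $100.00.
Month 1: interest $46.76; balance after payment $2,096.76.
Month 2: interest $45.60; balance after payment $2,042.37.
Month 3: interest $44.42; balance after payment $1,986.79.
Month 4: interest $43.21; balance after payment $1,930.00.
Month 5: interest $41.98; balance after payment $1,871.98.
Month 6: interest $40.72; balance after payment $1,812.69.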